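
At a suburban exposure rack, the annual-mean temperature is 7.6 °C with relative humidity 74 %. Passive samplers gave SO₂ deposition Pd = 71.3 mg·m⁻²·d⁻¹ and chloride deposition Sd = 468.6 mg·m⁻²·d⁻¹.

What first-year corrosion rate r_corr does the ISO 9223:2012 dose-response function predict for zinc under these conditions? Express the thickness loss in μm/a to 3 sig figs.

zinc: f(T) = +0.038·(T−10) [T≤10 °C] = -0.0912
  sulphur-dioxide contribution → 2.316 μm/a
  chloride contribution → 2.009 μm/a
  ⇒ r_corr(zinc) = 4.325 μm/a

r_corr = 4.33 μm/a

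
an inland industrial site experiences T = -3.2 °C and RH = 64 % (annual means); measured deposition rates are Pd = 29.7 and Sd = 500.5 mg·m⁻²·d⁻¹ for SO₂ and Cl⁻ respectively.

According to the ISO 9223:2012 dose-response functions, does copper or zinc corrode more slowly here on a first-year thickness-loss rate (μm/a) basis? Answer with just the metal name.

copper: temperature factor f = +0.126·(-13.2) = -1.6632
  Pd branch = 0.0053·Pd^0.26·e^(0.059·RH+f) = 0.1059 μm/a
  Cl⁻ term: 0.01025·500.5^0.27·exp(0.036·64+0.049·-3.2) = 0.47
  r_corr = 0.1059 + 0.47 = 0.5759 μm/a
zinc: f(T) = +0.038·(T−10) [T≤10 °C] = -0.5016
  Pd branch = 0.0129·Pd^0.44·e^(0.046·RH+f) = 0.6597 μm/a
  Sd branch = 0.0175·Sd^0.57·e^(0.008·RH+0.085·T) = 0.769 μm/a
  r_corr = 0.6597 + 0.769 = 1.429 μm/a
Ordering by μm/a: zinc (1.43) > copper (0.576)

copper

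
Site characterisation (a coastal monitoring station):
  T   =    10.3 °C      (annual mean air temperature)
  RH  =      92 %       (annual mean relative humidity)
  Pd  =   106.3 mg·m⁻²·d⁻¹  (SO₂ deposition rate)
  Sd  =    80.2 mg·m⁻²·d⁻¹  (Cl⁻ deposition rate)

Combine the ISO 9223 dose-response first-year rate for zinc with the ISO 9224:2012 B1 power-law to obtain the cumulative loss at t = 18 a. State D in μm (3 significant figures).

D(18) = 82.2 μm

zinc: temperature factor f = -0.071·(0.3) = -0.0213
  Pd branch = 0.0129·Pd^0.44·e^(0.046·RH+f) = 6.776 μm/a
  Cl⁻ term: 0.0175·80.2^0.57·exp(0.008·92+0.085·10.3) = 1.067
  sum: 6.776 + 1.067 → r_corr = 7.843 μm/a
Long-term exponent b (ISO 9224 Table 2, B1) = 0.813
  D(18) = 7.843 × 18^0.813 = 7.843 × 10.48 = 82.23 μm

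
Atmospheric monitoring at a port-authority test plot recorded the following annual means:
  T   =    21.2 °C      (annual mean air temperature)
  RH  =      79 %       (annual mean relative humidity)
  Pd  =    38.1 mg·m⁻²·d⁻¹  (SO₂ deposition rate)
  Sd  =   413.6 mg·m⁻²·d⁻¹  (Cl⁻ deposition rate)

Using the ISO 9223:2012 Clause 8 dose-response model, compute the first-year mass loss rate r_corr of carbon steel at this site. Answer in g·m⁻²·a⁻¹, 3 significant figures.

carbon steel: T>10 °C ⇒ hinge -0.054·(21.2−10) = -0.6048
  Pd branch = 1.77·Pd^0.52·e^(0.02·RH+f) = 31.16 μm/a
  Cl⁻ term: 0.102·413.6^0.62·exp(0.033·79+0.04·21.2) = 135.3
  r_corr = 31.16 + 135.3 = 166.5 μm/a
Convert to mass loss: 166.5 μm/a × 7.85 g/cm³ = 1307 g·m⁻²·a⁻¹

r_corr = 1.31e+03 g·m⁻²·a⁻¹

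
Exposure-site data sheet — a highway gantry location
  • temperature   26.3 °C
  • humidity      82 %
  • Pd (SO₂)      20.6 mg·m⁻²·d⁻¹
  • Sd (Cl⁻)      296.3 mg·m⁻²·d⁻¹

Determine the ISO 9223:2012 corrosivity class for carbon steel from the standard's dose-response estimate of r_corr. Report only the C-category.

carbon steel: f(T) = -0.054·(T−10) [T>10 °C] = -0.8802
  Pd branch = 1.77·Pd^0.52·e^(0.02·RH+f) = 18.25 μm/a
  Cl⁻ term: 0.102·296.3^0.62·exp(0.033·82+0.04·26.3) = 149
  r_corr = 18.25 + 149 = 167.2 μm/a
167 μm/a falls in (80, 200] for carbon steel → category C5

C5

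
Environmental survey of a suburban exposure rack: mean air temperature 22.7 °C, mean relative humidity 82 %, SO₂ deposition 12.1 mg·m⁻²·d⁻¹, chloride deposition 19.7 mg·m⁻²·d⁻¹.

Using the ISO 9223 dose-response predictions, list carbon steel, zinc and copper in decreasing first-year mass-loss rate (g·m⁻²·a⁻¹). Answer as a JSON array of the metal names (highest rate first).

carbon steel: T>10 °C ⇒ hinge -0.054·(22.7−10) = -0.6858
  Pd branch = 1.77·Pd^0.52·e^(0.02·RH+f) = 16.8 μm/a
  Sd branch = 0.102·Sd^0.62·e^(0.033·RH+0.04·T) = 24.03 μm/a
  r_corr = 16.8 + 24.03 = 40.83 μm/a
  mass loss = 40.83 μm/a × 7.85 g/cm³ = 320.5 g·m⁻²·a⁻¹
zinc: T>10 °C ⇒ hinge -0.071·(22.7−10) = -0.9017
  SO₂ term: 0.0129·12.1^0.44·exp(0.046·82-0.9017) = 0.6817
  Sd branch = 0.0175·Sd^0.57·e^(0.008·RH+0.085·T) = 1.27 μm/a
  sum: 0.6817 + 1.27 → r_corr = 1.952 μm/a
  mass loss = 1.952 μm/a × 7.14 g/cm³ = 13.93 g·m⁻²·a⁻¹
copper: f(T) = -0.080·(T−10) [T>10 °C] = -1.0160
  Pd branch = 0.0053·Pd^0.26·e^(0.059·RH+f) = 0.4631 μm/a
  Cl⁻ term: 0.01025·19.7^0.27·exp(0.036·82+0.049·22.7) = 1.335
  sum: 0.4631 + 1.335 → r_corr = 1.798 μm/a
  mass loss = 1.798 μm/a × 8.96 g/cm³ = 16.11 g·m⁻²·a⁻¹
Ordering by g·m⁻²·a⁻¹: carbon steel (321) > copper (16.1) > zinc (13.9)

["carbon steel", "copper", "zinc"]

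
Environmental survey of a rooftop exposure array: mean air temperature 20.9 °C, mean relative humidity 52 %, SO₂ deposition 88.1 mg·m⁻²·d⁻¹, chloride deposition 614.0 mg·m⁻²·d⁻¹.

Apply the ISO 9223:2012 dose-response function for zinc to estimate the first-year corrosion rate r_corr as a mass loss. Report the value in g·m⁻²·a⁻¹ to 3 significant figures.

r_corr = 46.8 g·m⁻²·a⁻¹

zinc: T>10 °C ⇒ hinge -0.071·(20.9−10) = -0.7739
  sulphur-dioxide contribution → 0.4668 μm/a
  chloride contribution → 6.088 μm/a
  total first-year rate 6.555 μm/a
Convert to mass loss: 6.555 μm/a × 7.14 g/cm³ = 46.8 g·m⁻²·a⁻¹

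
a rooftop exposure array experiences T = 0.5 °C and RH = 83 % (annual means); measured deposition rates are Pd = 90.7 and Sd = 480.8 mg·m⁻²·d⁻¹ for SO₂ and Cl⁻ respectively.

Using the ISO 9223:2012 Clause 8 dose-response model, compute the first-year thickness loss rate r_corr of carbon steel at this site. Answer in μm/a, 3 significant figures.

r_corr = 97.4 μm/a

carbon steel: T≤10 °C ⇒ hinge +0.150·(0.5−10) = -1.4250
  SO₂ term: 1.77·90.7^0.52·exp(0.02·83-1.4250) = 23.33
  Sd branch = 0.102·Sd^0.62·e^(0.033·RH+0.04·T) = 74.07 μm/a
  sum: 23.33 + 74.07 → r_corr = 97.4 μm/a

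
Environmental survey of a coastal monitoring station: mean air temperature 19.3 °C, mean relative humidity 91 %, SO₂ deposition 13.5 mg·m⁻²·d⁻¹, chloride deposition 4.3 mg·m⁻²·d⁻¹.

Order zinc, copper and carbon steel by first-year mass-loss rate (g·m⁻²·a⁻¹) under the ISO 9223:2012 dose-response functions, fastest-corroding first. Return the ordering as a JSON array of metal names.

zinc: temperature factor f = -0.071·(9.3) = -0.6603
  sulphur-dioxide contribution → 1.378 μm/a
  chloride contribution → 0.4293 μm/a
  ⇒ r_corr(zinc) = 1.807 μm/a
  mass loss = 1.807 μm/a × 7.14 g/cm³ = 12.9 g·m⁻²·a⁻¹
copper: temperature factor f = -0.080·(9.3) = -0.7440
  sulphur-dioxide contribution → 1.064 μm/a
  chloride contribution → 1.036 μm/a
  ⇒ r_corr(copper) = 2.099 μm/a
  mass loss = 2.099 μm/a × 8.96 g/cm³ = 18.81 g·m⁻²·a⁻¹
carbon steel: f(T) = -0.054·(T−10) [T>10 °C] = -0.5022
  sulphur-dioxide contribution → 25.59 μm/a
  chloride contribution → 10.99 μm/a
  ⇒ r_corr(carbon steel) = 36.57 μm/a
  mass loss = 36.57 μm/a × 7.85 g/cm³ = 287.1 g·m⁻²·a⁻¹
Ordering by g·m⁻²·a⁻¹: carbon steel (287) > copper (18.8) > zinc (12.9)

["carbon steel", "copper", "zinc"]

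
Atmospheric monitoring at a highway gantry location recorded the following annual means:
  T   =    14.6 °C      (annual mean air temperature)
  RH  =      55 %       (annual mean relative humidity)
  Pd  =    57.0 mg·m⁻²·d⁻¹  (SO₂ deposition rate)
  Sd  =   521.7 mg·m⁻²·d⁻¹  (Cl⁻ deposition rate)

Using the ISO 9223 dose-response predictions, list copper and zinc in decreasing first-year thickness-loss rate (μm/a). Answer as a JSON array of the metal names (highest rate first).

["zinc", "copper"]

copper: temperature factor f = -0.080·(4.6) = -0.3680
  SO₂ term: 0.0053·57.0^0.26·exp(0.059·55-0.3680) = 0.2693
  Cl⁻ term: 0.01025·521.7^0.27·exp(0.036·55+0.049·14.6) = 0.8223
  sum: 0.2693 + 0.8223 → r_corr = 1.092 μm/a
zinc: f(T) = -0.071·(T−10) [T>10 °C] = -0.3266
  Pd branch = 0.0129·Pd^0.44·e^(0.046·RH+f) = 0.692 μm/a
  Cl⁻ term: 0.0175·521.7^0.57·exp(0.008·55+0.085·14.6) = 3.327
  sum: 0.692 + 3.327 → r_corr = 4.019 μm/a
Ordering by μm/a: zinc (4.02) > copper (1.09)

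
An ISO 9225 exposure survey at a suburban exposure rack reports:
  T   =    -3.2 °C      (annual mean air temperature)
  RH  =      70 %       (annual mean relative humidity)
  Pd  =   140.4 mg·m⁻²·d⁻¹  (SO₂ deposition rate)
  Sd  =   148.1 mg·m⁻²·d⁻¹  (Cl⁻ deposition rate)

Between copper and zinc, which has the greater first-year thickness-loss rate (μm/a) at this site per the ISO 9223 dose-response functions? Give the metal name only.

zinc

copper: temperature factor f = +0.126·(-13.2) = -1.6632
  SO₂ term: 0.0053·140.4^0.26·exp(0.059·70-1.6632) = 0.2259
  Cl⁻ term: 0.01025·148.1^0.27·exp(0.036·70+0.049·-3.2) = 0.4199
  sum: 0.2259 + 0.4199 → r_corr = 0.6458 μm/a
zinc: T≤10 °C ⇒ hinge +0.038·(-3.2−10) = -0.5016
  Pd branch = 0.0129·Pd^0.44·e^(0.046·RH+f) = 1.722 μm/a
  Sd branch = 0.0175·Sd^0.57·e^(0.008·RH+0.085·T) = 0.403 μm/a
  sum: 1.722 + 0.403 → r_corr = 2.125 μm/a
Ordering by μm/a: zinc (2.12) > copper (0.646)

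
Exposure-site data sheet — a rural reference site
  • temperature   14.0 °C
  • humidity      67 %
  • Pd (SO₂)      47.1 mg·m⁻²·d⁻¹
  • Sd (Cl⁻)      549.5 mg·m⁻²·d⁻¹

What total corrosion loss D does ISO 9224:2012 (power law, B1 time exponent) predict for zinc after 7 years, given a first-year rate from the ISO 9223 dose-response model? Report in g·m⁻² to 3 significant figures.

zinc: temperature factor f = -0.071·(4.0) = -0.2840
  Pd branch = 0.0129·Pd^0.44·e^(0.046·RH+f) = 1.153 μm/a
  Cl⁻ term: 0.0175·549.5^0.57·exp(0.008·67+0.085·14.0) = 3.584
  sum: 1.153 + 3.584 → r_corr = 4.737 μm/a
Power-law: D(7) = r_corr · 7^0.813
  D(7) = 4.737 × 7^0.813 = 4.737 × 4.865 = 23.05 μm
  Mass loss = 23.05 μm × 7.14 g/cm³ = 164.6 g·m⁻²

D(7) = 165 g·m⁻²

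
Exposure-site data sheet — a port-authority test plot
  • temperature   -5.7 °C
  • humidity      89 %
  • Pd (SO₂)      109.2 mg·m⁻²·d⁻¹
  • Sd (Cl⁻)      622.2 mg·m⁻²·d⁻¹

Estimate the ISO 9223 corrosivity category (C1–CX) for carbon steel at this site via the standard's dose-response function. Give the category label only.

C5

carbon steel: T≤10 °C ⇒ hinge +0.150·(-5.7−10) = -2.3550
  SO₂ term: 1.77·109.2^0.52·exp(0.02·89-2.3550) = 11.43
  Cl⁻ term: 0.102·622.2^0.62·exp(0.033·89+0.04·-5.7) = 82.67
  r_corr = 11.43 + 82.67 = 94.1 μm/a
Category bounds: 80…200 μm/a bracket r_corr ⇒ C5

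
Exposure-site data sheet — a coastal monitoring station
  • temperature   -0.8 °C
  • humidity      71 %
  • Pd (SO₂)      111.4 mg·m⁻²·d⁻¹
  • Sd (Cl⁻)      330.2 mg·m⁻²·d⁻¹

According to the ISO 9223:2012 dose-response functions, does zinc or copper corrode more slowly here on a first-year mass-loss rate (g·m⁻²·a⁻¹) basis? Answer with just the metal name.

zinc: T≤10 °C ⇒ hinge +0.038·(-0.8−10) = -0.4104
  Pd branch = 0.0129·Pd^0.44·e^(0.046·RH+f) = 1.784 μm/a
  Sd branch = 0.0175·Sd^0.57·e^(0.008·RH+0.085·T) = 0.7868 μm/a
  r_corr = 1.784 + 0.7868 = 2.571 μm/a
  mass loss = 2.571 μm/a × 7.14 g/cm³ = 18.36 g·m⁻²·a⁻¹
copper: f(T) = +0.126·(T−10) [T≤10 °C] = -1.3608
  SO₂ term: 0.0053·111.4^0.26·exp(0.059·71-1.3608) = 0.3053
  Cl⁻ term: 0.01025·330.2^0.27·exp(0.036·71+0.049·-0.8) = 0.6079
  sum: 0.3053 + 0.6079 → r_corr = 0.9132 μm/a
  mass loss = 0.9132 μm/a × 8.96 g/cm³ = 8.182 g·m⁻²·a⁻¹
Ordering by g·m⁻²·a⁻¹: zinc (18.4) > copper (8.18)

copper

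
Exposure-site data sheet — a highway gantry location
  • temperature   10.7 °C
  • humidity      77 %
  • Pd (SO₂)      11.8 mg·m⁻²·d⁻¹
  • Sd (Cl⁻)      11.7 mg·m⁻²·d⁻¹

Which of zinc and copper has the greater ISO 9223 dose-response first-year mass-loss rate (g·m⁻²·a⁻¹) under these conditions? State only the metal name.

copper

zinc: temperature factor f = -0.071·(0.7) = -0.0497
  sulphur-dioxide contribution → 1.256 μm/a
  chloride contribution → 0.3269 μm/a
  ⇒ r_corr(zinc) = 1.583 μm/a
  mass loss = 1.583 μm/a × 7.14 g/cm³ = 11.3 g·m⁻²·a⁻¹
copper: f(T) = -0.080·(T−10) [T>10 °C] = -0.0560
  sulphur-dioxide contribution → 0.8946 μm/a
  chloride contribution → 0.5379 μm/a
  total first-year rate 1.433 μm/a
  mass loss = 1.433 μm/a × 8.96 g/cm³ = 12.84 g·m⁻²·a⁻¹
Ordering by g·m⁻²·a⁻¹: copper (12.8) > zinc (11.3)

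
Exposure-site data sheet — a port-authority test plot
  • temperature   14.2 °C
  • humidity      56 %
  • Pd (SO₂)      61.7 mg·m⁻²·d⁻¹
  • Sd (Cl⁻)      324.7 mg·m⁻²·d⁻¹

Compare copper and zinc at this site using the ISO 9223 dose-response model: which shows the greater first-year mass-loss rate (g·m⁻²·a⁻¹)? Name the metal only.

copper: f(T) = -0.080·(T−10) [T>10 °C] = -0.3360
  Pd branch = 0.0053·Pd^0.26·e^(0.059·RH+f) = 0.3011 μm/a
  Sd branch = 0.01025·Sd^0.27·e^(0.036·RH+0.049·T) = 0.7354 μm/a
  sum: 0.3011 + 0.7354 → r_corr = 1.037 μm/a
  mass loss = 1.037 μm/a × 8.96 g/cm³ = 9.288 g·m⁻²·a⁻¹
zinc: f(T) = -0.071·(T−10) [T>10 °C] = -0.2982
  SO₂ term: 0.0129·61.7^0.44·exp(0.046·56-0.2982) = 0.7719
  Sd branch = 0.0175·Sd^0.57·e^(0.008·RH+0.085·T) = 2.474 μm/a
  r_corr = 0.7719 + 2.474 = 3.246 μm/a
  mass loss = 3.246 μm/a × 7.14 g/cm³ = 23.17 g·m⁻²·a⁻¹
Ordering by g·m⁻²·a⁻¹: zinc (23.2) > copper (9.29)

zinc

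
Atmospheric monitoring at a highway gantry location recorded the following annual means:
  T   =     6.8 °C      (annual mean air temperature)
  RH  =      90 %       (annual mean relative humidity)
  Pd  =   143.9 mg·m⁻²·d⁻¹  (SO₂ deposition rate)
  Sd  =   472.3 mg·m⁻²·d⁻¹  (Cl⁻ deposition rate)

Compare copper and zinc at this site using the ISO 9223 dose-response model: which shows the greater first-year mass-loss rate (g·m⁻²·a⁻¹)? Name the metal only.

zinc

copper: f(T) = +0.126·(T−10) [T≤10 °C] = -0.4032
  Pd branch = 0.0053·Pd^0.26·e^(0.059·RH+f) = 2.608 μm/a
  Sd branch = 0.01025·Sd^0.27·e^(0.036·RH+0.049·T) = 1.926 μm/a
  r_corr = 2.608 + 1.926 = 4.534 μm/a
  mass loss = 4.534 μm/a × 8.96 g/cm³ = 40.63 g·m⁻²·a⁻¹
zinc: f(T) = +0.038·(T−10) [T≤10 °C] = -0.1216
  SO₂ term: 0.0129·143.9^0.44·exp(0.046·90-0.1216) = 6.387
  Cl⁻ term: 0.0175·472.3^0.57·exp(0.008·90+0.085·6.8) = 2.143
  r_corr = 6.387 + 2.143 = 8.53 μm/a
  mass loss = 8.53 μm/a × 7.14 g/cm³ = 60.91 g·m⁻²·a⁻¹
Ordering by g·m⁻²·a⁻¹: zinc (60.9) > copper (40.6)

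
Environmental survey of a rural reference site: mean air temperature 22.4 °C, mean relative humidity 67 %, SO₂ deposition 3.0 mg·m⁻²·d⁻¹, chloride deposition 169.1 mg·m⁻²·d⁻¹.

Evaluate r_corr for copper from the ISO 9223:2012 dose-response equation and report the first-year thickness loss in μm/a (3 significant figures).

copper: f(T) = -0.080·(T−10) [T>10 °C] = -0.9920
  SO₂ term: 0.0053·3.0^0.26·exp(0.059·67-0.9920) = 0.1362
  Cl⁻ term: 0.01025·169.1^0.27·exp(0.036·67+0.049·22.4) = 1.369
  r_corr = 0.1362 + 1.369 = 1.506 μm/a

r_corr = 1.51 μm/a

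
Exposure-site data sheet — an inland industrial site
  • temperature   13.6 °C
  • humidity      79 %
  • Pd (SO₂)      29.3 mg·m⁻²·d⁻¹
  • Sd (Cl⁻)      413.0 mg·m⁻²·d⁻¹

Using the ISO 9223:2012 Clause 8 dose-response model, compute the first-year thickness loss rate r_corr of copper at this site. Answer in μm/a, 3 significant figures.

r_corr = 2.76 μm/a

copper: f(T) = -0.080·(T−10) [T>10 °C] = -0.2880
  Pd branch = 0.0053·Pd^0.26·e^(0.059·RH+f) = 1.011 μm/a
  Sd branch = 0.01025·Sd^0.27·e^(0.036·RH+0.049·T) = 1.744 μm/a
  sum: 1.011 + 1.744 → r_corr = 2.755 μm/a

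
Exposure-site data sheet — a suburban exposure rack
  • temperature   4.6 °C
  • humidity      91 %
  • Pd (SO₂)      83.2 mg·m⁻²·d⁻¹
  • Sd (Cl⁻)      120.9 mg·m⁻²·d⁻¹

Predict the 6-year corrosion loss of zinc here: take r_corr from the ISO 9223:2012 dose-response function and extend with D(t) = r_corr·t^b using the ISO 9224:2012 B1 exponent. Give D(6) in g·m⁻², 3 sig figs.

zinc: temperature factor f = +0.038·(-5.4) = -0.2052
  Pd branch = 0.0129·Pd^0.44·e^(0.046·RH+f) = 4.834 μm/a
  Sd branch = 0.0175·Sd^0.57·e^(0.008·RH+0.085·T) = 0.8241 μm/a
  sum: 4.834 + 0.8241 → r_corr = 5.658 μm/a
Long-term exponent b (ISO 9224 Table 2, B1) = 0.813
  D(6) = 5.658 × 6^0.813 = 5.658 × 4.292 = 24.28 μm
  Mass loss = 24.28 μm × 7.14 g/cm³ = 173.4 g·m⁻²

D(6) = 173 g·m⁻²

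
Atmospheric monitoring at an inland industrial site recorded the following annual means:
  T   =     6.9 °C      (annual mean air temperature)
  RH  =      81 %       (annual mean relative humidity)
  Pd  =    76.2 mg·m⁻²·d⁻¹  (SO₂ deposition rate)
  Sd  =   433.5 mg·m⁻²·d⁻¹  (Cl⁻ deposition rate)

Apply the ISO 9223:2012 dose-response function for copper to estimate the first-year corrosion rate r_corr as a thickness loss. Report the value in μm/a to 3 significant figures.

copper: temperature factor f = +0.126·(-3.1) = -0.3906
  SO₂ term: 0.0053·76.2^0.26·exp(0.059·81-0.3906) = 1.317
  Cl⁻ term: 0.01025·433.5^0.27·exp(0.036·81+0.049·6.9) = 1.368
  r_corr = 1.317 + 1.368 = 2.684 μm/a

r_corr = 2.68 μm/a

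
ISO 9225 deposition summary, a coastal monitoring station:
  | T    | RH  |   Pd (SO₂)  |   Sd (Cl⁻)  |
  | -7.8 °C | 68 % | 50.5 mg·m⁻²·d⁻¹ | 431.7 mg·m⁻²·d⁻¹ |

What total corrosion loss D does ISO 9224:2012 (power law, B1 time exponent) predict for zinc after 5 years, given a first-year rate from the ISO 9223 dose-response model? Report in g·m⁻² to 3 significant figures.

D(5) = 35.3 g·m⁻²

zinc: T≤10 °C ⇒ hinge +0.038·(-7.8−10) = -0.6764
  sulphur-dioxide contribution → 0.8409 μm/a
  chloride contribution → 0.4936 μm/a
  total first-year rate 1.335 μm/a
Long-term exponent b (ISO 9224 Table 2, B1) = 0.813
  D(5) = 1.335 × 5^0.813 = 1.335 × 3.701 = 4.939 μm
  Mass loss = 4.939 μm × 7.14 g/cm³ = 35.26 g·m⁻²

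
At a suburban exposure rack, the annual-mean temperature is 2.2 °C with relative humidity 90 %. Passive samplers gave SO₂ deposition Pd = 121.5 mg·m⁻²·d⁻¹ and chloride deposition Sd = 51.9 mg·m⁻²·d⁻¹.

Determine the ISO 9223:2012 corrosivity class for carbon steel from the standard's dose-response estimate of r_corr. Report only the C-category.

C4

carbon steel: T≤10 °C ⇒ hinge +0.150·(2.2−10) = -1.1700
  SO₂ term: 1.77·121.5^0.52·exp(0.02·90-1.1700) = 40.32
  Cl⁻ term: 0.102·51.9^0.62·exp(0.033·90+0.04·2.2) = 25.12
  r_corr = 40.32 + 25.12 = 65.45 μm/a
Category bounds: 50…80 μm/a bracket r_corr ⇒ C4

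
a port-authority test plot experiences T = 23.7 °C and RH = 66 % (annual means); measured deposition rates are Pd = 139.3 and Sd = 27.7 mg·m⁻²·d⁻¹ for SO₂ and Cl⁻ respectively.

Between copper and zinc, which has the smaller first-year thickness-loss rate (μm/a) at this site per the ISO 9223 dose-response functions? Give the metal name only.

copper

copper: temperature factor f = -0.080·(13.7) = -1.0960
  Pd branch = 0.0053·Pd^0.26·e^(0.059·RH+f) = 0.3139 μm/a
  Sd branch = 0.01025·Sd^0.27·e^(0.036·RH+0.049·T) = 0.8638 μm/a
  r_corr = 0.3139 + 0.8638 = 1.178 μm/a
zinc: f(T) = -0.071·(T−10) [T>10 °C] = -0.9727
  Pd branch = 0.0129·Pd^0.44·e^(0.046·RH+f) = 0.8913 μm/a
  Sd branch = 0.0175·Sd^0.57·e^(0.008·RH+0.085·T) = 1.477 μm/a
  r_corr = 0.8913 + 1.477 = 2.368 μm/a
Ordering by μm/a: zinc (2.37) > copper (1.18)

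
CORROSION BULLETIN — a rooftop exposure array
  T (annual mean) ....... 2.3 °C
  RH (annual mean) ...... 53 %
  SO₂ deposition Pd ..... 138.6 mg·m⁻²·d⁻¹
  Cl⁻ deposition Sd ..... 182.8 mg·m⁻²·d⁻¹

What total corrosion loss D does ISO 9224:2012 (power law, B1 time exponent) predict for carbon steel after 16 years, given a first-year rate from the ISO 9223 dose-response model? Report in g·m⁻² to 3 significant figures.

carbon steel: temperature factor f = +0.150·(-7.7) = -1.1550
  Pd branch = 1.77·Pd^0.52·e^(0.02·RH+f) = 20.91 μm/a
  Cl⁻ term: 0.102·182.8^0.62·exp(0.033·53+0.04·2.3) = 16.24
  r_corr = 20.91 + 16.24 = 37.15 μm/a
ISO 9224: D(t) = r_corr · t^b with b = 0.523 (carbon steel, B1)
  D(16) = 37.15 × 16^0.523 = 37.15 × 4.263 = 158.4 μm
  Mass loss = 158.4 μm × 7.85 g/cm³ = 1243 g·m⁻²

D(16) = 1.24e+03 g·m⁻²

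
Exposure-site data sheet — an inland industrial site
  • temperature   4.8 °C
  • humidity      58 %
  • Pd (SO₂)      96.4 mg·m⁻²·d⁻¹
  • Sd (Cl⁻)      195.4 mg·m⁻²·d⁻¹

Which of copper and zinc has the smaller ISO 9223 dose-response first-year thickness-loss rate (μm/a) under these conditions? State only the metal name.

copper: f(T) = +0.126·(T−10) [T≤10 °C] = -0.6552
  sulphur-dioxide contribution → 0.2765 μm/a
  chloride contribution → 0.4347 μm/a
  ⇒ r_corr(copper) = 0.7113 μm/a
zinc: T≤10 °C ⇒ hinge +0.038·(4.8−10) = -0.1976
  sulphur-dioxide contribution → 1.139 μm/a
  chloride contribution → 0.8464 μm/a
  ⇒ r_corr(zinc) = 1.985 μm/a
Ordering by μm/a: zinc (1.99) > copper (0.711)

copper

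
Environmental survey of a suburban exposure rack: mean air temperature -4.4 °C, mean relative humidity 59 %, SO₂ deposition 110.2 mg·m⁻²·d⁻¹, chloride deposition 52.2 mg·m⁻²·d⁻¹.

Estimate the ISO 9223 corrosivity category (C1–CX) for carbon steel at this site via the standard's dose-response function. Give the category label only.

C2

carbon steel: f(T) = +0.150·(T−10) [T≤10 °C] = -2.1600
  SO₂ term: 1.77·110.2^0.52·exp(0.02·59-2.1600) = 7.661
  Cl⁻ term: 0.102·52.2^0.62·exp(0.033·59+0.04·-4.4) = 6.961
  sum: 7.661 + 6.961 → r_corr = 14.62 μm/a
Category bounds: 1.3…25 μm/a bracket r_corr ⇒ C2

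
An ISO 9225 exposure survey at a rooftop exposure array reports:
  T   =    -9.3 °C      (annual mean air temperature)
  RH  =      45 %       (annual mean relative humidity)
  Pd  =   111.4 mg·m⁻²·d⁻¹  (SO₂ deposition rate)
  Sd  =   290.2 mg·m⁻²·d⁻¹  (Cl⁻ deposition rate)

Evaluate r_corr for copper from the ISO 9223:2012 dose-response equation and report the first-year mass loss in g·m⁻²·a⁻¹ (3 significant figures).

r_corr = 1.56 g·m⁻²·a⁻¹

copper: f(T) = +0.126·(T−10) [T≤10 °C] = -2.4318
  sulphur-dioxide contribution → 0.02256 μm/a
  chloride contribution → 0.1518 μm/a
  ⇒ r_corr(copper) = 0.1744 μm/a
Convert to mass loss: 0.1744 μm/a × 8.96 g/cm³ = 1.562 g·m⁻²·a⁻¹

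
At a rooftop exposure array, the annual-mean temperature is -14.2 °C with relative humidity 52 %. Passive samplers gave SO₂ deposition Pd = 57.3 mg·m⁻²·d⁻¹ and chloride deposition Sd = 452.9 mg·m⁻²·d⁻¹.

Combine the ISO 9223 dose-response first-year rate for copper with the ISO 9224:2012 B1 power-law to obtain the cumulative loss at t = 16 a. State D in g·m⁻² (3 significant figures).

D(16) = 10.7 g·m⁻²

copper: f(T) = +0.126·(T−10) [T≤10 °C] = -3.0492
  SO₂ term: 0.0053·57.3^0.26·exp(0.059·52-3.0492) = 0.01547
  Cl⁻ term: 0.01025·452.9^0.27·exp(0.036·52+0.049·-14.2) = 0.1732
  r_corr = 0.01547 + 0.1732 = 0.1887 μm/a
ISO 9224: D(t) = r_corr · t^b with b = 0.667 (copper, B1)
  D(16) = 0.1887 × 16^0.667 = 0.1887 × 6.355 = 1.199 μm
  Mass loss = 1.199 μm × 8.96 g/cm³ = 10.75 g·m⁻²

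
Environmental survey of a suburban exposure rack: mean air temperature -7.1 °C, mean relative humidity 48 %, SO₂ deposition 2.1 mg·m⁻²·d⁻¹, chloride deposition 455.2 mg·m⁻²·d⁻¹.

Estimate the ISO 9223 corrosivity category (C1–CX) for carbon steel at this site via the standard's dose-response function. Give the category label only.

carbon steel: temperature factor f = +0.150·(-17.1) = -2.5650
  SO₂ term: 1.77·2.1^0.52·exp(0.02·48-2.5650) = 0.523
  Sd branch = 0.102·Sd^0.62·e^(0.033·RH+0.04·T) = 16.64 μm/a
  r_corr = 0.523 + 16.64 = 17.17 μm/a
Category bounds: 1.3…25 μm/a bracket r_corr ⇒ C2

C2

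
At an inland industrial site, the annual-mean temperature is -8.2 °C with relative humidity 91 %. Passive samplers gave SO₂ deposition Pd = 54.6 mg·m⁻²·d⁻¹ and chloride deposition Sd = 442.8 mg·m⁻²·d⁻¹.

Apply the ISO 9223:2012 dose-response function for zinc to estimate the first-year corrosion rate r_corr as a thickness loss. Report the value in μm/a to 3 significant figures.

r_corr = 3.05 μm/a

zinc: temperature factor f = +0.038·(-18.2) = -0.6916
  SO₂ term: 0.0129·54.6^0.44·exp(0.046·91-0.6916) = 2.469
  Sd branch = 0.0175·Sd^0.57·e^(0.008·RH+0.085·T) = 0.5819 μm/a
  sum: 2.469 + 0.5819 → r_corr = 3.051 μm/a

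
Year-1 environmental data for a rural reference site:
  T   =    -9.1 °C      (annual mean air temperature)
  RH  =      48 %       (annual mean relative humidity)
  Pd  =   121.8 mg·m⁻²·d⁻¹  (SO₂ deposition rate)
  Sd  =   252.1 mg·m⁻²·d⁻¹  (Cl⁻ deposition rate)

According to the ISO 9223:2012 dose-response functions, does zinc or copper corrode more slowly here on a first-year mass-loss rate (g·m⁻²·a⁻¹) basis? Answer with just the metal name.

copper

zinc: T≤10 °C ⇒ hinge +0.038·(-9.1−10) = -0.7258
  Pd branch = 0.0129·Pd^0.44·e^(0.046·RH+f) = 0.4699 μm/a
  Cl⁻ term: 0.0175·252.1^0.57·exp(0.008·48+0.085·-9.1) = 0.2772
  sum: 0.4699 + 0.2772 → r_corr = 0.7471 μm/a
  mass loss = 0.7471 μm/a × 7.14 g/cm³ = 5.334 g·m⁻²·a⁻¹
copper: T≤10 °C ⇒ hinge +0.126·(-9.1−10) = -2.4066
  Pd branch = 0.0053·Pd^0.26·e^(0.059·RH+f) = 0.02827 μm/a
  Sd branch = 0.01025·Sd^0.27·e^(0.036·RH+0.049·T) = 0.1644 μm/a
  sum: 0.02827 + 0.1644 → r_corr = 0.1927 μm/a
  mass loss = 0.1927 μm/a × 8.96 g/cm³ = 1.726 g·m⁻²·a⁻¹
Ordering by g·m⁻²·a⁻¹: zinc (5.33) > copper (1.73)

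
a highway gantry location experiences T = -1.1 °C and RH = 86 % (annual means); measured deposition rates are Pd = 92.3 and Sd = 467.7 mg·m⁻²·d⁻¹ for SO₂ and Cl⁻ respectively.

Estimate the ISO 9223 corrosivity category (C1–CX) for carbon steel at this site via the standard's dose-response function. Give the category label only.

C5

carbon steel: f(T) = +0.150·(T−10) [T≤10 °C] = -1.6650
  Pd branch = 1.77·Pd^0.52·e^(0.02·RH+f) = 19.67 μm/a
  Cl⁻ term: 0.102·467.7^0.62·exp(0.033·86+0.04·-1.1) = 75.4
  sum: 19.67 + 75.4 → r_corr = 95.07 μm/a
ISO 9223 Table 2 (carbon steel): 80 < 95.1 ≤ 200 μm/a ⇒ C5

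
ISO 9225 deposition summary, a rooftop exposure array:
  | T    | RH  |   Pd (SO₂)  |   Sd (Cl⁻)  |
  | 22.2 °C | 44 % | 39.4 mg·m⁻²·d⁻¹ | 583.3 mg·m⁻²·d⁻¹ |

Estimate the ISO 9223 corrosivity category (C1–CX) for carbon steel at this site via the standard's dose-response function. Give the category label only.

carbon steel: f(T) = -0.054·(T−10) [T>10 °C] = -0.6588
  SO₂ term: 1.77·39.4^0.52·exp(0.02·44-0.6588) = 14.92
  Cl⁻ term: 0.102·583.3^0.62·exp(0.033·44+0.04·22.2) = 54.92
  sum: 14.92 + 54.92 → r_corr = 69.83 μm/a
ISO 9223 Table 2 (carbon steel): 50 < 69.8 ≤ 80 μm/a ⇒ C4

C4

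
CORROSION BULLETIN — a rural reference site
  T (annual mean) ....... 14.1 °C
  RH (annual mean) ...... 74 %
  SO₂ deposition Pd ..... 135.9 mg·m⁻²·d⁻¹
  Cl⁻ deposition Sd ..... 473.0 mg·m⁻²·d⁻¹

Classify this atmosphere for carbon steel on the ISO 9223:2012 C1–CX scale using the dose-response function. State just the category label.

C5

carbon steel: T>10 °C ⇒ hinge -0.054·(14.1−10) = -0.2214
  Pd branch = 1.77·Pd^0.52·e^(0.02·RH+f) = 80.14 μm/a
  Sd branch = 0.102·Sd^0.62·e^(0.033·RH+0.04·T) = 93.86 μm/a
  r_corr = 80.14 + 93.86 = 174 μm/a
ISO 9223 Table 2 (carbon steel): 80 < 174 ≤ 200 μm/a ⇒ C5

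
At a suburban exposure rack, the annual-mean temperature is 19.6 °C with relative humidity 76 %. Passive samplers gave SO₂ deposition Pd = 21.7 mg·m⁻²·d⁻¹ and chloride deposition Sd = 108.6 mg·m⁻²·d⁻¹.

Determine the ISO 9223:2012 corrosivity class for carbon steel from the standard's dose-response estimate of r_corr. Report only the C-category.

C4

carbon steel: f(T) = -0.054·(T−10) [T>10 °C] = -0.5184
  Pd branch = 1.77·Pd^0.52·e^(0.02·RH+f) = 23.87 μm/a
  Cl⁻ term: 0.102·108.6^0.62·exp(0.033·76+0.04·19.6) = 50.18
  sum: 23.87 + 50.18 → r_corr = 74.05 μm/a
74.1 μm/a falls in (50, 80] for carbon steel → category C4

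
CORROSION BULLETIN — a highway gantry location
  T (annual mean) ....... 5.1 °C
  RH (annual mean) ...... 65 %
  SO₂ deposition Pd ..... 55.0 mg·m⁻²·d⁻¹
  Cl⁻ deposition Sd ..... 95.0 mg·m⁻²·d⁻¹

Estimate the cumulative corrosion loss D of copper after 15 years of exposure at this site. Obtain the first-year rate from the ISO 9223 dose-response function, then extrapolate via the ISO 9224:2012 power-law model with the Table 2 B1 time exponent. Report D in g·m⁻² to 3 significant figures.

copper: f(T) = +0.126·(T−10) [T≤10 °C] = -0.6174
  SO₂ term: 0.0053·55.0^0.26·exp(0.059·65-0.6174) = 0.3751
  Cl⁻ term: 0.01025·95.0^0.27·exp(0.036·65+0.049·5.1) = 0.4672
  sum: 0.3751 + 0.4672 → r_corr = 0.8423 μm/a
Power-law: D(15) = r_corr · 15^0.667
  D(15) = 0.8423 × 15^0.667 = 0.8423 × 6.088 = 5.128 μm
  Mass loss = 5.128 μm × 8.96 g/cm³ = 45.94 g·m⁻²

D(15) = 45.9 g·m⁻²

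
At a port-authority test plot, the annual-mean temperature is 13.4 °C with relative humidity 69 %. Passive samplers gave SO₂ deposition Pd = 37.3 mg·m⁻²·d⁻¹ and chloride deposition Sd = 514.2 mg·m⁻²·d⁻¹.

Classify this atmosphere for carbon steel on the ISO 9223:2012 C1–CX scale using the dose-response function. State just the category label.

C5

carbon steel: T>10 °C ⇒ hinge -0.054·(13.4−10) = -0.1836
  sulphur-dioxide contribution → 38.45 μm/a
  chloride contribution → 81.5 μm/a
  total first-year rate 119.9 μm/a
120 μm/a falls in (80, 200] for carbon steel → category C5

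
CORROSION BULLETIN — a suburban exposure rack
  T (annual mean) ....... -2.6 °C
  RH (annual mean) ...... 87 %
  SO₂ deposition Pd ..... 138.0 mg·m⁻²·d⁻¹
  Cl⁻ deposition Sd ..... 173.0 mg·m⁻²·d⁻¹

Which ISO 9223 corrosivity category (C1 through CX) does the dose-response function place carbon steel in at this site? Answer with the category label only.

C4

carbon steel: f(T) = +0.150·(T−10) [T≤10 °C] = -1.8900
  sulphur-dioxide contribution → 19.75 μm/a
  chloride contribution → 39.62 μm/a
  ⇒ r_corr(carbon steel) = 59.37 μm/a
59.4 μm/a falls in (50, 80] for carbon steel → category C4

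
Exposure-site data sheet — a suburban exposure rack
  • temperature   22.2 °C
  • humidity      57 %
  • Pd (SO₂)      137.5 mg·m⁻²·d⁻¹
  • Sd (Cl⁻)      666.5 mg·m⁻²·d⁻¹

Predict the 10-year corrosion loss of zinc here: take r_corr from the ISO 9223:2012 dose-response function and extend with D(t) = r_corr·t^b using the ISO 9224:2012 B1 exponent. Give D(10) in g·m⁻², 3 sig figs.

D(10) = 374 g·m⁻²

zinc: T>10 °C ⇒ hinge -0.071·(22.2−10) = -0.8662
  SO₂ term: 0.0129·137.5^0.44·exp(0.046·57-0.8662) = 0.6516
  Sd branch = 0.0175·Sd^0.57·e^(0.008·RH+0.085·T) = 7.416 μm/a
  r_corr = 0.6516 + 7.416 = 8.067 μm/a
Power-law: D(10) = r_corr · 10^0.813
  D(10) = 8.067 × 10^0.813 = 8.067 × 6.501 = 52.45 μm
  Mass loss = 52.45 μm × 7.14 g/cm³ = 374.5 g·m⁻²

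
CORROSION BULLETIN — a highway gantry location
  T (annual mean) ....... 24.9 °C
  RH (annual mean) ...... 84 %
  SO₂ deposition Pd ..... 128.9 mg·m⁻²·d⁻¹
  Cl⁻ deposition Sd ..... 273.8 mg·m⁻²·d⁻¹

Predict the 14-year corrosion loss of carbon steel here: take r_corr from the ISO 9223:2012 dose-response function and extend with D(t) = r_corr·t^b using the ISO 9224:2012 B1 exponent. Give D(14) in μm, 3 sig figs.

D(14) = 781 μm

carbon steel: f(T) = -0.054·(T−10) [T>10 °C] = -0.8046
  Pd branch = 1.77·Pd^0.52·e^(0.02·RH+f) = 53.15 μm/a
  Sd branch = 0.102·Sd^0.62·e^(0.033·RH+0.04·T) = 143.3 μm/a
  r_corr = 53.15 + 143.3 = 196.4 μm/a
Power-law: D(14) = r_corr · 14^0.523
  D(14) = 196.4 × 14^0.523 = 196.4 × 3.976 = 781 μm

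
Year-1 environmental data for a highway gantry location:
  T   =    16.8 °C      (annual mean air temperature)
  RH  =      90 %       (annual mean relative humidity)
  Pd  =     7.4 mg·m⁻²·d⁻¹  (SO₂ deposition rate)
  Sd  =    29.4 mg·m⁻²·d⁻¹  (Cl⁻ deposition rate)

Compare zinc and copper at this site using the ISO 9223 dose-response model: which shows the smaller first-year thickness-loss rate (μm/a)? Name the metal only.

zinc

zinc: temperature factor f = -0.071·(6.8) = -0.4828
  Pd branch = 0.0129·Pd^0.44·e^(0.046·RH+f) = 1.206 μm/a
  Cl⁻ term: 0.0175·29.4^0.57·exp(0.008·90+0.085·16.8) = 1.03
  sum: 1.206 + 1.03 → r_corr = 2.236 μm/a
copper: temperature factor f = -0.080·(6.8) = -0.5440
  SO₂ term: 0.0053·7.4^0.26·exp(0.059·90-0.5440) = 1.047
  Sd branch = 0.01025·Sd^0.27·e^(0.036·RH+0.049·T) = 1.485 μm/a
  sum: 1.047 + 1.485 → r_corr = 2.533 μm/a
Ordering by μm/a: copper (2.53) > zinc (2.24)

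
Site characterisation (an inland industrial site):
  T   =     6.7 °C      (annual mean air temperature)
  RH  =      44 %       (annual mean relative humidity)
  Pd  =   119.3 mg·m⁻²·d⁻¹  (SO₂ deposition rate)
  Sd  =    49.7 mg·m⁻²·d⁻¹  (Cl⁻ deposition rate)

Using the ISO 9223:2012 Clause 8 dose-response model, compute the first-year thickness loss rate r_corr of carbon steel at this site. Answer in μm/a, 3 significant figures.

r_corr = 37.7 μm/a

carbon steel: T≤10 °C ⇒ hinge +0.150·(6.7−10) = -0.4950
  sulphur-dioxide contribution → 31.26 μm/a
  chloride contribution → 6.417 μm/a
  ⇒ r_corr(carbon steel) = 37.68 μm/a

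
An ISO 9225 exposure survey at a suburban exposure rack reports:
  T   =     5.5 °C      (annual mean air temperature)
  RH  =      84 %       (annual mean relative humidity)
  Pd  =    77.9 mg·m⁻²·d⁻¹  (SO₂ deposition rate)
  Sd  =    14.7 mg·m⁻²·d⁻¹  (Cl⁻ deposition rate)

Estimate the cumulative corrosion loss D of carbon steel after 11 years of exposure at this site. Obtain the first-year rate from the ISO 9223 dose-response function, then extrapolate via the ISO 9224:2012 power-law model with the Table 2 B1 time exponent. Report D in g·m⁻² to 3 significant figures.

D(11) = 1.58e+03 g·m⁻²

carbon steel: f(T) = +0.150·(T−10) [T≤10 °C] = -0.6750
  SO₂ term: 1.77·77.9^0.52·exp(0.02·84-0.6750) = 46.56
  Sd branch = 0.102·Sd^0.62·e^(0.033·RH+0.04·T) = 10.76 μm/a
  r_corr = 46.56 + 10.76 = 57.32 μm/a
Long-term exponent b (ISO 9224 Table 2, B1) = 0.523
  D(11) = 57.32 × 11^0.523 = 57.32 × 3.505 = 200.9 μm
  Mass loss = 200.9 μm × 7.85 g/cm³ = 1577 g·m⁻²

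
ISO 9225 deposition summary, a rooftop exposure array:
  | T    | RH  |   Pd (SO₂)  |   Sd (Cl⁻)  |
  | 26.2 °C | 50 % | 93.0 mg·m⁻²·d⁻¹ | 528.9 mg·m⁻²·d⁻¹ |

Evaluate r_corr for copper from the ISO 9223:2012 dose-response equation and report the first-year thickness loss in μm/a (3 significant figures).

copper: f(T) = -0.080·(T−10) [T>10 °C] = -1.2960
  sulphur-dioxide contribution → 0.09003 μm/a
  chloride contribution → 1.217 μm/a
  ⇒ r_corr(copper) = 1.307 μm/a

r_corr = 1.31 μm/a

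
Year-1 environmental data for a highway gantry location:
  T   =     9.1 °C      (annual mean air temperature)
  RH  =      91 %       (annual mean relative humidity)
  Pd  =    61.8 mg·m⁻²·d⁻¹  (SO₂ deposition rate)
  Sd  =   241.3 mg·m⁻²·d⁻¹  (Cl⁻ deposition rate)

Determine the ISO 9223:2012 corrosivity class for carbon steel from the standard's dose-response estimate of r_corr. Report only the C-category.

C5

carbon steel: temperature factor f = +0.150·(-0.9) = -0.1350
  sulphur-dioxide contribution → 81.48 μm/a
  chloride contribution → 88.73 μm/a
  total first-year rate 170.2 μm/a
ISO 9223 Table 2 (carbon steel): 80 < 170 ≤ 200 μm/a ⇒ C5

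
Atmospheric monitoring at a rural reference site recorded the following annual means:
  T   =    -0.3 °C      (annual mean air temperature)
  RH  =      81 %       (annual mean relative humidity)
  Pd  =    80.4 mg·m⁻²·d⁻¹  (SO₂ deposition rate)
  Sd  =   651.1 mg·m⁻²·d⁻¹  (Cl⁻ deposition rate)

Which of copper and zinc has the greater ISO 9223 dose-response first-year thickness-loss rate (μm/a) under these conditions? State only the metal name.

copper: T≤10 °C ⇒ hinge +0.126·(-0.3−10) = -1.2978
  sulphur-dioxide contribution → 0.5389 μm/a
  chloride contribution → 1.073 μm/a
  total first-year rate 1.611 μm/a
zinc: temperature factor f = +0.038·(-10.3) = -0.3914
  sulphur-dioxide contribution → 2.495 μm/a
  chloride contribution → 1.31 μm/a
  ⇒ r_corr(zinc) = 3.805 μm/a
Ordering by μm/a: zinc (3.8) > copper (1.61)

zinc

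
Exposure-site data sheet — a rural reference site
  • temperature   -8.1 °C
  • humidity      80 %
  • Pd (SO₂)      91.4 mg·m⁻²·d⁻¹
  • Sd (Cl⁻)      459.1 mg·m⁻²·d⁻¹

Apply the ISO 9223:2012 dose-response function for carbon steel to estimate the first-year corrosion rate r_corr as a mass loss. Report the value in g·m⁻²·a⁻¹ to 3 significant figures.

carbon steel: f(T) = +0.150·(T−10) [T≤10 °C] = -2.7150
  sulphur-dioxide contribution → 6.073 μm/a
  chloride contribution → 46.22 μm/a
  ⇒ r_corr(carbon steel) = 52.29 μm/a
Convert to mass loss: 52.29 μm/a × 7.85 g/cm³ = 410.5 g·m⁻²·a⁻¹

r_corr = 410 g·m⁻²·a⁻¹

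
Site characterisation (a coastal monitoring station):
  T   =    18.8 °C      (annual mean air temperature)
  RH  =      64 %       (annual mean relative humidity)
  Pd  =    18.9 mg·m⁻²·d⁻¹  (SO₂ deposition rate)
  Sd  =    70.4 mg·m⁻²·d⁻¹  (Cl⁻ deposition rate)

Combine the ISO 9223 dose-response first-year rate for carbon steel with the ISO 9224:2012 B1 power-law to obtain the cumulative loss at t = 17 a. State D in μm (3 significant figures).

carbon steel: temperature factor f = -0.054·(8.8) = -0.4752
  sulphur-dioxide contribution → 18.25 μm/a
  chloride contribution → 25 μm/a
  ⇒ r_corr(carbon steel) = 43.25 μm/a
Long-term exponent b (ISO 9224 Table 2, B1) = 0.523
  D(17) = 43.25 × 17^0.523 = 43.25 × 4.401 = 190.3 μm

D(17) = 190 μm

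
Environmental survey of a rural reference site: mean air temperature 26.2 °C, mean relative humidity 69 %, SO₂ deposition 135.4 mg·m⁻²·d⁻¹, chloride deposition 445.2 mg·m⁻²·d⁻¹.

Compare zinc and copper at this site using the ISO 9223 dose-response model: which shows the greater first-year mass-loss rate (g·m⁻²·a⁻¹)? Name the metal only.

zinc

zinc: temperature factor f = -0.071·(16.2) = -1.1502
  Pd branch = 0.0129·Pd^0.44·e^(0.046·RH+f) = 0.8461 μm/a
  Sd branch = 0.0175·Sd^0.57·e^(0.008·RH+0.085·T) = 9.112 μm/a
  sum: 0.8461 + 9.112 → r_corr = 9.958 μm/a
  mass loss = 9.958 μm/a × 7.14 g/cm³ = 71.1 g·m⁻²·a⁻¹
copper: T>10 °C ⇒ hinge -0.080·(26.2−10) = -1.2960
  Pd branch = 0.0053·Pd^0.26·e^(0.059·RH+f) = 0.3046 μm/a
  Sd branch = 0.01025·Sd^0.27·e^(0.036·RH+0.049·T) = 2.302 μm/a
  sum: 0.3046 + 2.302 → r_corr = 2.607 μm/a
  mass loss = 2.607 μm/a × 8.96 g/cm³ = 23.36 g·m⁻²·a⁻¹
Ordering by g·m⁻²·a⁻¹: zinc (71.1) > copper (23.4)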